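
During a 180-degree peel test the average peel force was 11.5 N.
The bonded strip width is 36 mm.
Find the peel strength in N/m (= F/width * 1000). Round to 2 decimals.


Peel strength = F/width * 1000
= 11.5 / 36 * 1000
= 319.44 N/m

319.44


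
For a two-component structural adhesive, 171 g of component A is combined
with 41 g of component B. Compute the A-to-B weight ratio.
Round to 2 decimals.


Weight ratio A:B = 171 / 41
= 4.17

4.17


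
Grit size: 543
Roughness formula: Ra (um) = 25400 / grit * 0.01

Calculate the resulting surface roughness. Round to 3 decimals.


Ra = 25400 / 543 * 0.01
= 0.468 um

0.468


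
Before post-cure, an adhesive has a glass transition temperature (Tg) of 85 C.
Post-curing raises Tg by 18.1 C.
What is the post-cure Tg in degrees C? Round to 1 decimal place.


Tg_post = Tg_base + delta_Tg
= 85 + 18.1
= 103.1 C

103.1


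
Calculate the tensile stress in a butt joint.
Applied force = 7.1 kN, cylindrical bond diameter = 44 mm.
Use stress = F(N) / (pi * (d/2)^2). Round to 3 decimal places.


A = pi * 22.0^2 = 1520.5308 mm^2
sigma = 7100.0 / 1520.5308 = 4.669 MPa

4.669


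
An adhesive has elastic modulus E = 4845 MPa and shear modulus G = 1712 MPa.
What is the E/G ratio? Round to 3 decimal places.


E/G = 4845 / 1712 = 2.830

2.830


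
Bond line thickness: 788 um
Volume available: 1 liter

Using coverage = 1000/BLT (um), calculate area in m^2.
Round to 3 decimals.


1 L = 1e6 mm^3, thickness = 788 um = 0.788 mm
Area = 1e6 / 0.788 mm^2 = (1e6 / 0.788) / 1e6 m^2 = 1000 / 788 m^2
= 1.269 m^2

1.269


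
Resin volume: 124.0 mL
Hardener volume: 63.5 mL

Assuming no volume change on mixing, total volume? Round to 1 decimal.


V_total = 124.0 + 63.5 = 187.5 mL

187.5


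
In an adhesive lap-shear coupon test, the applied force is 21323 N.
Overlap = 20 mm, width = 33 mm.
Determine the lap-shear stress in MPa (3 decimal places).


stress = F / (overlap * width)
= 21323 / (20 * 33)
= 32.308 MPa

32.308


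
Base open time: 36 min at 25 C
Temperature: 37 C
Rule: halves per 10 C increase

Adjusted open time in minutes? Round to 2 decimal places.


Acceleration = 2^((37-25)/10) = 2.2974
Open time = 36 / 2.2974 = 15.67 min

15.67


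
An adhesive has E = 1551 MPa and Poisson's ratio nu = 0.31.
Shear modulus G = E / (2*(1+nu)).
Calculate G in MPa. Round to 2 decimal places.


G = 1551 / (2*(1+0.31))
= 1551 / 2.62
= 591.98 MPa

591.98


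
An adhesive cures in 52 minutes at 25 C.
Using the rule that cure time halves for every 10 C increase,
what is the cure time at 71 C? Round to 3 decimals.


Factor = 2^((71 - 25) / 10) = 24.2515
Cure time = 52 / 24.2515
= 2.144 minutes

2.144


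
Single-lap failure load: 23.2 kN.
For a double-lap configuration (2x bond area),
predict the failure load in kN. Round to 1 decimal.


Failure load = 23.2 * 2 = 46.4 kN

46.4


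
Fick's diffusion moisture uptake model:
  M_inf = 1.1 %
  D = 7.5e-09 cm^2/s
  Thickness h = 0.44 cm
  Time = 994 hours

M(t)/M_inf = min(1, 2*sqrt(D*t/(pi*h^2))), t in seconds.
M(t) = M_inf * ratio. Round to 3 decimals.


t_sec = 994 * 3600 = 3578400
ratio = 2*sqrt(7.5e-09*3578400/(pi*0.44^2))
= min(1, 0.420124)
= 0.420124
M(t) = 1.1 * 0.420124 = 0.462 %

0.462


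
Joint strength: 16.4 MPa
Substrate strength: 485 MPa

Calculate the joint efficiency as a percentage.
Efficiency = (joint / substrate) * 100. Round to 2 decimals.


Efficiency = (16.4 / 485) * 100 = 3.38%

3.38


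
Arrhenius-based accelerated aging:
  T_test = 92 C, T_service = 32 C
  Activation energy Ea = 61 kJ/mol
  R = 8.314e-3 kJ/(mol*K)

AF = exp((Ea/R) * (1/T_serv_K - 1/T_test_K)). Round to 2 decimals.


T_test_K = 365.15, T_serv_K = 305.15
AF = exp((61/8.314e-3) * (1/305.15 - 1/365.15))
= 51.98

51.98


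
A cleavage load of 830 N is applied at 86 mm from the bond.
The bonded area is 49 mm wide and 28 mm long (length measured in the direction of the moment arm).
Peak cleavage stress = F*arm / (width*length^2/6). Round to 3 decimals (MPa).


Moment = 830 * 86 = 71380 N*mm
Section modulus = 49 * 784 / 6 = 38416 / 6 mm^3
Stress = 71380 / (38416 / 6) = 428280 / 38416
= 11.148 MPa

11.148


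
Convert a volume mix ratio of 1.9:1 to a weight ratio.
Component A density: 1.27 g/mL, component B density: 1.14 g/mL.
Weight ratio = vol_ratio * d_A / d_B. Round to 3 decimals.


= 1.9 * 1.27 / 1.14 = 2.117

2.117


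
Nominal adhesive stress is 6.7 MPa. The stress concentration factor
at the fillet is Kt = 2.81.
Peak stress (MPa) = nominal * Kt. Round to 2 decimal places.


Peak = 6.7 * 2.81 = 18.83 MPa

18.83


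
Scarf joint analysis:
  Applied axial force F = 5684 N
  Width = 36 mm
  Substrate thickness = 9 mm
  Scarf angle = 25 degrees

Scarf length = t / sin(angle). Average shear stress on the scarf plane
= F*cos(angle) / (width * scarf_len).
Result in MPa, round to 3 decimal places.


Scarf length = 9 / sin(25 deg) = 21.2958 mm
cos(25 deg) = 0.906308
Shear = 5684 * 0.906308 / (36 * 21.2958)
= 6.719 MPa

6.719


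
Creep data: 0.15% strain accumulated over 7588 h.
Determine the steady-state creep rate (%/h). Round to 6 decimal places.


Rate = 0.15 / 7588 = 0.000020 %/h

0.000020


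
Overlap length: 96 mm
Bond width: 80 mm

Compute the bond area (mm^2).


Bond area = 96 * 80 = 7680 mm^2

7680


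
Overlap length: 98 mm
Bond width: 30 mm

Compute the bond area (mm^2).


Bond area = 98 * 30 = 2940 mm^2

2940


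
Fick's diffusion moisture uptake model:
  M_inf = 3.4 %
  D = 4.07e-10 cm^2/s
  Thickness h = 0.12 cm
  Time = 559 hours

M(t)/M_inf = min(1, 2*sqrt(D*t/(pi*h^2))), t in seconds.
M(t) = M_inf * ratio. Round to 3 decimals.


t_sec = 559 * 3600 = 2012400
ratio = 2*sqrt(4.07e-10*2012400/(pi*0.12^2))
= min(1, 0.269109)
= 0.269109
M(t) = 3.4 * 0.269109 = 0.915 %

0.915


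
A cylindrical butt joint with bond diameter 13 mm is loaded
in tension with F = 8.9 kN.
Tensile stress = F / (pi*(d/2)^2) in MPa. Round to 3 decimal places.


Area = pi * (13/2)^2 = 132.7323 mm^2
Stress = 8.9*1000 / 132.7323
= 67.052 MPa

67.052


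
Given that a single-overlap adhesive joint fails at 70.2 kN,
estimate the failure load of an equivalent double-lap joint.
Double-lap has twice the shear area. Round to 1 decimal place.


Double-lap factor = 2
Expected load = 70.2 * 2 = 140.4 kN

140.4


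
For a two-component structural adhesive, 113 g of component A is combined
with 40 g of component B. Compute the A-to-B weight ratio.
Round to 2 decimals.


Weight ratio A:B = 113 / 40
= 2.83

2.83


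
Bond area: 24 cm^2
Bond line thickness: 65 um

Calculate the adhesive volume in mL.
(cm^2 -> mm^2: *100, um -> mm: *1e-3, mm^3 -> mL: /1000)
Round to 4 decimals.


V = 24*100 * 65*1e-3 / 1000
= 0.1560 mL

0.1560


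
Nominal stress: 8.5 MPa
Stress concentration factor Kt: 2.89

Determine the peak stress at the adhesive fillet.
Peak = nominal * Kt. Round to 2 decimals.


Peak stress = 8.5 * 2.89
= 24.57 MPa

24.57


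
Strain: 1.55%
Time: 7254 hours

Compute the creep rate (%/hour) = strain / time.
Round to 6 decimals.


Creep rate = 1.55 / 7254
= 0.000214 %/h

0.000214


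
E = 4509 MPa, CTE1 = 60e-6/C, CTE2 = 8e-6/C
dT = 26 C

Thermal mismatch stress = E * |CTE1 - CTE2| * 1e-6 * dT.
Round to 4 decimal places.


= 4509 * 52e-6 * 26
= 6.0962 MPa

6.0962


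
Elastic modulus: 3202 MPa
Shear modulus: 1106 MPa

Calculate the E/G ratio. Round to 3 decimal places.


E / G = 3202 / 1106 = 2.895

2.895


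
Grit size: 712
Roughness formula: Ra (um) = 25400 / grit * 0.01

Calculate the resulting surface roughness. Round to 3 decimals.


Ra = 25400 / 712 * 0.01
= 0.357 um

0.357


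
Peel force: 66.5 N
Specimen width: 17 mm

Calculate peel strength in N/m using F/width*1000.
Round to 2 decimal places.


Peel strength = 66.5 / 17 * 1000 = 3911.76 N/m

3911.76


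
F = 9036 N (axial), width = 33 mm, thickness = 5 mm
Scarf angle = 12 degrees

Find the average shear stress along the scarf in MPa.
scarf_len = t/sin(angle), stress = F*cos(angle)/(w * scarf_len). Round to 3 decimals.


scarf_len = 5/sin(12 deg) = 24.0487
cos(12 deg) = 0.978148
stress = 9036*0.978148/(33*24.0487) = 11.137 MPa

11.137


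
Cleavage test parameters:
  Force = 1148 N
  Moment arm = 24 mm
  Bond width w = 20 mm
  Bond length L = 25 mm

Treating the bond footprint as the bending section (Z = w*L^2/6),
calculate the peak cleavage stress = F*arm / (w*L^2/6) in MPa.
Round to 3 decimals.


M = 1148 * 24 = 27552 N*mm
Z = 20 * 25^2 / 6 = 12500 / 6 mm^3
sigma = M / Z = 6 * 27552 / 12500 = 165312 / 12500
= 13.225 MPa

13.225


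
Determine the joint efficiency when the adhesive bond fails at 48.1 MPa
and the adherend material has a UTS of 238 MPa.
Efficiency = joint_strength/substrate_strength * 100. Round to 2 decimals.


Joint efficiency = 48.1 / 238 * 100
= 20.21%

20.21


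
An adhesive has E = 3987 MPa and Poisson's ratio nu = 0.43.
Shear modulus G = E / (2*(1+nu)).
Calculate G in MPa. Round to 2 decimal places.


G = 3987 / (2*(1+0.43))
= 3987 / 2.86
= 1394.06 MPa

1394.06


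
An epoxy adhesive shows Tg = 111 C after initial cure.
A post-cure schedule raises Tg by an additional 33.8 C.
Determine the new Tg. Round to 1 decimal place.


New Tg = 111 + 33.8
= 144.8 C

144.8


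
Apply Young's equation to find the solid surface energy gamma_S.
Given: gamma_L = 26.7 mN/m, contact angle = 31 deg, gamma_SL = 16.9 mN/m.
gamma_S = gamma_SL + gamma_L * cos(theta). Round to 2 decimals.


theta_rad = 31 * pi/180 = 0.541052
gamma_S = 16.9 + 26.7 * cos(0.541052)
= 39.79 mN/m

39.79


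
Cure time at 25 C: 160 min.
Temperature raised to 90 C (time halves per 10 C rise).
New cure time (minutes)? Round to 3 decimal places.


Acceleration factor = 2^(65/10) = 90.5097
New time = 160 / 90.5097 = 1.768 min

1.768


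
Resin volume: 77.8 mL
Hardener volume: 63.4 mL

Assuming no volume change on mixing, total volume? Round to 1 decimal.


V_total = 77.8 + 63.4 = 141.2 mL

141.2


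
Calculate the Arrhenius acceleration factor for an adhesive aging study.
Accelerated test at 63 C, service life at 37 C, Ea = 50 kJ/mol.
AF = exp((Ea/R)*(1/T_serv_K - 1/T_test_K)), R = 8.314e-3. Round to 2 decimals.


T_test = 336.15 K, T_serv = 310.15 K
Ea/R = 50 / 0.008314 = 6013.95
AF = exp(6013.95 * (1/310.15 - 1/336.15))
= 4.48

4.48


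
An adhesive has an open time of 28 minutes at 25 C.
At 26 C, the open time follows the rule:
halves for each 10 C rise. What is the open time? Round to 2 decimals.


Factor = 2^((26-25)/10) = 1.0718
Open time = 28 / 1.0718 = 26.12 min

26.12


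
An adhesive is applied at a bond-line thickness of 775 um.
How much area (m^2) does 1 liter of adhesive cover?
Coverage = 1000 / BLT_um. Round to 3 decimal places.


Coverage = 1000 / 775 = 1.290 m^2

1.290


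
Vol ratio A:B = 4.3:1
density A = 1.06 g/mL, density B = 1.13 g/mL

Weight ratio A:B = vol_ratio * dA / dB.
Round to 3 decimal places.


Weight ratio = 4.3 * 1.06 / 1.13
= 4.034

4.034


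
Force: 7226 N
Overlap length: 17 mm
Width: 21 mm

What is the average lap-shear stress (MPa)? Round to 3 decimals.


Average shear stress = F / (overlap * width)
= 7226 / (17 * 21)
= 20.241 MPa

20.241


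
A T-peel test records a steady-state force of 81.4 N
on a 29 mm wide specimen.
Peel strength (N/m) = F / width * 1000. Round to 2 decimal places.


Peel strength = 81.4 / 29 * 1000
= 2806.90 N/m

2806.90


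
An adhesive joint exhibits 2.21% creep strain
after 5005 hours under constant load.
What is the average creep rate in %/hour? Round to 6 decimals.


Creep rate = strain / time
= 2.21 / 5005
= 0.000442 %/h

0.000442


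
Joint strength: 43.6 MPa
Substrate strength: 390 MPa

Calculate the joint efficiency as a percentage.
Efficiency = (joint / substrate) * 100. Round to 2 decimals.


Efficiency = (43.6 / 390) * 100 = 11.18%

11.18


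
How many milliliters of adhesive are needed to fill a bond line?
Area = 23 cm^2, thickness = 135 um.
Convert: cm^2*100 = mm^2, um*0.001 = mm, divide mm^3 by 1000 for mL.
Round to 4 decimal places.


= (23 * 100) * (135 * 0.001) / 1000
= 0.3105 mL

0.3105


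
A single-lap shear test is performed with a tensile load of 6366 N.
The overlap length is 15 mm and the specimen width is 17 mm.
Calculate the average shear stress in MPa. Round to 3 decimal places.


Shear stress = F / (overlap * width)
= 6366 / (15 * 17)
= 6366 / 255
= 24.965 MPa

24.965


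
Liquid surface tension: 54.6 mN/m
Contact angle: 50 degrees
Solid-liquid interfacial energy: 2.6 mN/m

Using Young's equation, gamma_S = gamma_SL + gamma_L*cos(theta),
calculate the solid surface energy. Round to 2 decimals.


gamma_S = 2.6 + 54.6 * cos(50)
= 37.70 mN/m

37.70


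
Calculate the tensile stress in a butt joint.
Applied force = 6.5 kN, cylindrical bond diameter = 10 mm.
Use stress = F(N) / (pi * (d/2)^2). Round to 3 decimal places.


A = pi * 5.0^2 = 78.5398 mm^2
sigma = 6500.0 / 78.5398 = 82.761 MPa

82.761


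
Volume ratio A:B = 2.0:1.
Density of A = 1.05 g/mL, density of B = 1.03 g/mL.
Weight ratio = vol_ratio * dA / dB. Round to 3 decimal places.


Wt ratio = 2.0 * 1.05 / 1.03
= 2.039

2.039


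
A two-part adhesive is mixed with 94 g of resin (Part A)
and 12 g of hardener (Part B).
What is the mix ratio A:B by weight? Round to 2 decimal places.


Mix ratio = mass_A / mass_B
= 94 / 12
= 7.83

7.83


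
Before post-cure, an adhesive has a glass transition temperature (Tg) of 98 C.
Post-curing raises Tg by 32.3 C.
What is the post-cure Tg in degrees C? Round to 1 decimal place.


Tg_post = Tg_base + delta_Tg
= 98 + 32.3
= 130.3 C

130.3


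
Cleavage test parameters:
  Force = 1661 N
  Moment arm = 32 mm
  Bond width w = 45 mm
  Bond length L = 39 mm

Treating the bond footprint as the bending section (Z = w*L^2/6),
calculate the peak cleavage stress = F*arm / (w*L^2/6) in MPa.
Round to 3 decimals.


M = 1661 * 32 = 53152 N*mm
Z = 45 * 39^2 / 6 = 68445 / 6 mm^3
sigma = M / Z = 6 * 53152 / 68445 = 318912 / 68445
= 4.659 MPa

4.659


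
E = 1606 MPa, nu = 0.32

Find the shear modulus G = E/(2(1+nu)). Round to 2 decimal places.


G = 1606 / (2 * 1.32)
= 608.33 MPa

608.33


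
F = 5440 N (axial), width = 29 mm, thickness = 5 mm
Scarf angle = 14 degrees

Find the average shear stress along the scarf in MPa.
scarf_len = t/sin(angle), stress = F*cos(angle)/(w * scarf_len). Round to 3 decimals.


scarf_len = 5/sin(14 deg) = 20.6678
cos(14 deg) = 0.970296
stress = 5440*0.970296/(29*20.6678) = 8.807 MPa

8.807


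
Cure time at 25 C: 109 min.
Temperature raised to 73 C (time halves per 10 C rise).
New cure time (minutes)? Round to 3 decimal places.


Acceleration factor = 2^(48/10) = 27.8576
New time = 109 / 27.8576 = 3.913 min

3.913


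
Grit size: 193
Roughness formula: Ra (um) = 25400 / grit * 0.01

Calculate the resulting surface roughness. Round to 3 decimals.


Ra = 25400 / 193 * 0.01
= 1.316 um

1.316


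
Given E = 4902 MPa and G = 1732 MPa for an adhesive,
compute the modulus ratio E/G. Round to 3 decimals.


E/G ratio = 4902 / 1732 = 2.830

2.830


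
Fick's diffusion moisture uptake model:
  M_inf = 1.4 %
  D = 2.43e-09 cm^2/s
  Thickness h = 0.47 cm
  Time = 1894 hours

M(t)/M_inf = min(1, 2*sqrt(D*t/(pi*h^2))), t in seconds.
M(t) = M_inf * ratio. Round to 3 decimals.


t_sec = 1894 * 3600 = 6818400
ratio = 2*sqrt(2.43e-09*6818400/(pi*0.47^2))
= min(1, 0.309031)
= 0.309031
M(t) = 1.4 * 0.309031 = 0.433 %

0.433


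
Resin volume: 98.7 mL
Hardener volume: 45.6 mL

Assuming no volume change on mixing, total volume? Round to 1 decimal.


V_total = 98.7 + 45.6 = 144.3 mL

144.3


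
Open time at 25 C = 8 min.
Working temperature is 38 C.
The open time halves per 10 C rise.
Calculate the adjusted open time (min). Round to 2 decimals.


factor = 2^((38 - 25) / 10) = 2.4623
ot = 8 / 2.4623 = 3.25 min

3.25


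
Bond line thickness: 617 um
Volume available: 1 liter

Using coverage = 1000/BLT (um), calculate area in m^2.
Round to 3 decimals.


1 L = 1e6 mm^3, thickness = 617 um = 0.617 mm
Area = 1e6 / 0.617 mm^2 = (1e6 / 0.617) / 1e6 m^2 = 1000 / 617 m^2
= 1.621 m^2

1.621


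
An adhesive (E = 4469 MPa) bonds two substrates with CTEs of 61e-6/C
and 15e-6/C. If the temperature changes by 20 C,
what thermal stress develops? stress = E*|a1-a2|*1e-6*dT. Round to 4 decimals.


Stress = 4469 * |61 - 15| * 1e-6 * 20
= 4.1115 MPa

4.1115


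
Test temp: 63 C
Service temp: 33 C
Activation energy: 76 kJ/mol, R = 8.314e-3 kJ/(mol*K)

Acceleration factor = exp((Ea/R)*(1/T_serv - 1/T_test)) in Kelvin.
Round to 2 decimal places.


AF = exp((76/0.008314)*(1/306.15 - 1/336.15))
= 14.36

14.36


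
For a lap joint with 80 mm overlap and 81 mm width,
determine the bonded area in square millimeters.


Area = 80 * 81 = 6480 mm^2

6480


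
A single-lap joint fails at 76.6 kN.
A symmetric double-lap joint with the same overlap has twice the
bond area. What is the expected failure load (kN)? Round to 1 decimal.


Double-lap load = 2 * 76.6 = 153.2 kN

153.2


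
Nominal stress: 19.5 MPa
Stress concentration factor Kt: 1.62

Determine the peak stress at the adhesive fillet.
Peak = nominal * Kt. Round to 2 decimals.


Peak stress = 19.5 * 1.62
= 31.59 MPa

31.59


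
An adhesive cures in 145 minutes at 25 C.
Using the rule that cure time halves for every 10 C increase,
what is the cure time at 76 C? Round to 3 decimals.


Factor = 2^((76 - 25) / 10) = 34.2968
Cure time = 145 / 34.2968
= 4.228 minutes

4.228


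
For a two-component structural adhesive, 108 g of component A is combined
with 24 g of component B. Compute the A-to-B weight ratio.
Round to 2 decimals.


Weight ratio A:B = 108 / 24
= 4.50

4.50


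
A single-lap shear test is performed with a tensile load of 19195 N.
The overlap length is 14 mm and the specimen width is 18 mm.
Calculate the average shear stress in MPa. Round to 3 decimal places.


Shear stress = F / (overlap * width)
= 19195 / (14 * 18)
= 19195 / 252
= 76.171 MPa

76.171


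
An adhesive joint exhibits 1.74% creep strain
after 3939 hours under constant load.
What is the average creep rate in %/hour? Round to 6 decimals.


Creep rate = strain / time
= 1.74 / 3939
= 0.000442 %/h

0.000442


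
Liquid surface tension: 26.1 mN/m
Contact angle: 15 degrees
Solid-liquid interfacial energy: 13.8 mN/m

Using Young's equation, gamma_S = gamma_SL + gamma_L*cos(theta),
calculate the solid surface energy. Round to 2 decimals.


gamma_S = 13.8 + 26.1 * cos(15)
= 39.01 mN/m

39.01


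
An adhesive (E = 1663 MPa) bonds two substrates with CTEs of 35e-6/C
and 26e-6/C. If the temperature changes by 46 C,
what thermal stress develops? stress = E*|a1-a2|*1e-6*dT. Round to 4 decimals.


Stress = 1663 * |35 - 26| * 1e-6 * 46
= 0.6885 MPa

0.6885


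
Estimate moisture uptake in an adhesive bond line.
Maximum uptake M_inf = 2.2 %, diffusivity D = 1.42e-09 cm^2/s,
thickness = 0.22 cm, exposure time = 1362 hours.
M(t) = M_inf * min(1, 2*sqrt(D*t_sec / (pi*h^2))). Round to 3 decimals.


Convert time: 1362 h = 4903200 s
ratio = min(1, 2*sqrt(1.42e-09*4903200/(pi*0.22^2)))
= 0.427973
M(t) = 2.2 * 0.427973 = 0.942%

0.942


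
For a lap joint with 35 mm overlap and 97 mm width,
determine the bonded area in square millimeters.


Area = 35 * 97 = 3395 mm^2

3395


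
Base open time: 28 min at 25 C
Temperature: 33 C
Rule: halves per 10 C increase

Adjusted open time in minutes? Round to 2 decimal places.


Acceleration = 2^((33-25)/10) = 1.7411
Open time = 28 / 1.7411 = 16.08 min

16.08


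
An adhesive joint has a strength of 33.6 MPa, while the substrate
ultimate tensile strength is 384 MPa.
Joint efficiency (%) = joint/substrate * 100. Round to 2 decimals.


Efficiency = 33.6 / 384 * 100
= 8.75%

8.75


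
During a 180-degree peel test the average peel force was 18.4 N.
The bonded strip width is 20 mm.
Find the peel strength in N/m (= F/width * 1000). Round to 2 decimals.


Peel strength = F/width * 1000
= 18.4 / 20 * 1000
= 920.00 N/m

920.00


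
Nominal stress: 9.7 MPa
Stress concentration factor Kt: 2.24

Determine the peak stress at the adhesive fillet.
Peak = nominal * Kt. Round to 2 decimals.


Peak stress = 9.7 * 2.24
= 21.73 MPa

21.73


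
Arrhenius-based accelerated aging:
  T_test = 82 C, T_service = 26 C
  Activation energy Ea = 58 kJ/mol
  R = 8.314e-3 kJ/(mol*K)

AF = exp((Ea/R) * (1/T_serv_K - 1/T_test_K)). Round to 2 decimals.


T_test_K = 355.15, T_serv_K = 299.15
AF = exp((58/8.314e-3) * (1/299.15 - 1/355.15))
= 39.53

39.53


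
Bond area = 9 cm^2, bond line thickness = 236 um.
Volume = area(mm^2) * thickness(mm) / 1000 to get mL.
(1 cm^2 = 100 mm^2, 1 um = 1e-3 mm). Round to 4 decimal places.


area_mm2 = 9 * 100 = 900
blt_mm = 236 * 1e-3 = 0.236
vol_mm3 = 900 * 0.236 = 212.4
vol_mL = 212.4 / 1000 = 0.2124 mL

0.2124


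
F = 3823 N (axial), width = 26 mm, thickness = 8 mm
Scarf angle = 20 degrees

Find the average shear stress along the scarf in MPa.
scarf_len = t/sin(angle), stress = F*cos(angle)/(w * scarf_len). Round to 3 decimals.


scarf_len = 8/sin(20 deg) = 23.3904
cos(20 deg) = 0.939693
stress = 3823*0.939693/(26*23.3904) = 5.907 MPa

5.907


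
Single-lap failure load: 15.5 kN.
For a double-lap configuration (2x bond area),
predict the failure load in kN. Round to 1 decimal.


Failure load = 15.5 * 2 = 31.0 kN

31.0


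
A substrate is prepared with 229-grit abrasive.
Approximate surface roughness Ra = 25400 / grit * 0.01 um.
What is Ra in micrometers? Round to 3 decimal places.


Ra = 25400 / 229 * 0.01 = 1.109 um

1.109


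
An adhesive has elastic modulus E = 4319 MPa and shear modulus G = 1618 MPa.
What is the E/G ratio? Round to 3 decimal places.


E/G = 4319 / 1618 = 2.669

2.669


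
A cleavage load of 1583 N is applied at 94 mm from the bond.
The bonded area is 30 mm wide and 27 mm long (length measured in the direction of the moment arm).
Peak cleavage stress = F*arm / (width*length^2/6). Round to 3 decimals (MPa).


Moment = 1583 * 94 = 148802 N*mm
Section modulus = 30 * 729 / 6 = 21870 / 6 mm^3
Stress = 148802 / (21870 / 6) = 892812 / 21870
= 40.824 MPa

40.824


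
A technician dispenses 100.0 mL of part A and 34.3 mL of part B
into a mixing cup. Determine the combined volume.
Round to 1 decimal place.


Combined volume = 100.0 + 34.3
= 134.3 mL

134.3


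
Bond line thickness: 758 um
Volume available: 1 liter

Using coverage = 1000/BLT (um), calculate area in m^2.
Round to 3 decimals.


1 L = 1e6 mm^3, thickness = 758 um = 0.758 mm
Area = 1e6 / 0.758 mm^2 = (1e6 / 0.758) / 1e6 m^2 = 1000 / 758 m^2
= 1.319 m^2

1.319


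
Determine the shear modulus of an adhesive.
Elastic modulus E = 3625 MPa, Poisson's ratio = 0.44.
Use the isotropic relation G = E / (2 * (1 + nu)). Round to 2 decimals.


G = 3625 / (2*(1+0.44)) = 3625 / 2.88
= 1258.68 MPa

1258.68


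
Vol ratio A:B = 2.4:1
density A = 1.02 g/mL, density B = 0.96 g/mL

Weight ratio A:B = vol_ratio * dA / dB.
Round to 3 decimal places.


Weight ratio = 2.4 * 1.02 / 0.96
= 2.550

2.550


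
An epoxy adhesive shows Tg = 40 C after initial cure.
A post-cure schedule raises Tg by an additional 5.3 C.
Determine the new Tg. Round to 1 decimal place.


New Tg = 40 + 5.3
= 45.3 C

45.3


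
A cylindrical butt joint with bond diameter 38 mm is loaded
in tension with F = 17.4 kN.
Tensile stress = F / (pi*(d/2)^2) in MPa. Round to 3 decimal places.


Area = pi * (38/2)^2 = 1134.1149 mm^2
Stress = 17.4*1000 / 1134.1149
= 15.342 MPa

15.342


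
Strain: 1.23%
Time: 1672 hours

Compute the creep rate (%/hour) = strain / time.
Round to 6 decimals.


Creep rate = 1.23 / 1672
= 0.000736 %/h

0.000736


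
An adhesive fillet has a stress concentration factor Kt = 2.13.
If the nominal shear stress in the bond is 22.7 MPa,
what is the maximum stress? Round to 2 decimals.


Max stress = 22.7 * 2.13 = 48.35 MPa

48.35


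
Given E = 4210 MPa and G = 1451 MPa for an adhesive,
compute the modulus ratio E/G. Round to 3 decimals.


E/G ratio = 4210 / 1451 = 2.901

2.901


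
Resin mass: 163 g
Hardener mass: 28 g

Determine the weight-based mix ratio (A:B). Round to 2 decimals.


Ratio = 163 / 28 = 5.82

5.82


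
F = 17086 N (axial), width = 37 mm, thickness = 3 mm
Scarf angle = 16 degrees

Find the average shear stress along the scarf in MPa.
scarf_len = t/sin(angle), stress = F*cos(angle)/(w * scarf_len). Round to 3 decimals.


scarf_len = 3/sin(16 deg) = 10.8839
cos(16 deg) = 0.961262
stress = 17086*0.961262/(37*10.8839) = 40.785 MPa

40.785


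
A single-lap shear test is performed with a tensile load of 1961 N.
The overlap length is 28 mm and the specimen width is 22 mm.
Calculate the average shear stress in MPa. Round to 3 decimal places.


Shear stress = F / (overlap * width)
= 1961 / (28 * 22)
= 1961 / 616
= 3.183 MPa

3.183


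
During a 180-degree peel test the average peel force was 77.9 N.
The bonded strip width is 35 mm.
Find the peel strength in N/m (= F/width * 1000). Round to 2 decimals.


Peel strength = F/width * 1000
= 77.9 / 35 * 1000
= 2225.71 N/m

2225.71


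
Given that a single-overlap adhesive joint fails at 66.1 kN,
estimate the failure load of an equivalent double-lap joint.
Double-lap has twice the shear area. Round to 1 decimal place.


Double-lap factor = 2
Expected load = 66.1 * 2 = 132.2 kN

132.2


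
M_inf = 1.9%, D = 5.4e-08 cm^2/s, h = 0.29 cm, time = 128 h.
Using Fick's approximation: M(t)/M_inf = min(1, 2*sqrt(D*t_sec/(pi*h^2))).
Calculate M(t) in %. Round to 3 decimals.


t = 460800 s
ratio = min(1, 2*sqrt(5.4e-08*460800/(pi*0.0841)))
= 0.613776
M(t) = 1.9 * 0.613776 = 1.166%

1.166


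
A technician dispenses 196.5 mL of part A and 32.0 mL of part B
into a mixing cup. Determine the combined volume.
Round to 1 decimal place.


Combined volume = 196.5 + 32.0
= 228.5 mL

228.5


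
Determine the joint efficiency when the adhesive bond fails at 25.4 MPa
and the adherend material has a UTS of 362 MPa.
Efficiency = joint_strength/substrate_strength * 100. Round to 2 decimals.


Joint efficiency = 25.4 / 362 * 100
= 7.02%

7.02


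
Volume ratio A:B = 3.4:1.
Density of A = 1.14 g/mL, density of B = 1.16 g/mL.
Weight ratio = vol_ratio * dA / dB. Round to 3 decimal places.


Wt ratio = 3.4 * 1.14 / 1.16
= 3.341

3.341


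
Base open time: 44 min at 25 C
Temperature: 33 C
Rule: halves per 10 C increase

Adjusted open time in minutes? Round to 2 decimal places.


Acceleration = 2^((33-25)/10) = 1.7411
Open time = 44 / 1.7411 = 25.27 min

25.27


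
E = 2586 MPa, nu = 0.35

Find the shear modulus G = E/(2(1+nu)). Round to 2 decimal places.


G = 2586 / (2 * 1.35)
= 957.78 MPa

957.78


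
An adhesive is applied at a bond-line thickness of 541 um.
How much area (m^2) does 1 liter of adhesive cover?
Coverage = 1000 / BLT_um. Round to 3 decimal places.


Coverage = 1000 / 541 = 1.848 m^2

1.848


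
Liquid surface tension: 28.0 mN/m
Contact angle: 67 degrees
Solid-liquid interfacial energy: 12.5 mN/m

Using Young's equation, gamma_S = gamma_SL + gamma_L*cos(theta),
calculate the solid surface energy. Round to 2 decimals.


gamma_S = 12.5 + 28.0 * cos(67)
= 23.44 mN/m

23.44


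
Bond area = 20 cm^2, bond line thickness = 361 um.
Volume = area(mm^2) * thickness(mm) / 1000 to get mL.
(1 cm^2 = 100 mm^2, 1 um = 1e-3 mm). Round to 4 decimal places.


area_mm2 = 20 * 100 = 2000
blt_mm = 361 * 1e-3 = 0.361
vol_mm3 = 2000 * 0.361 = 722.0
vol_mL = 722.0 / 1000 = 0.7220 mL

0.7220


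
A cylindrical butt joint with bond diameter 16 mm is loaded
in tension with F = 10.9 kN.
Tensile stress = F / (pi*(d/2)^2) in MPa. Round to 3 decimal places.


Area = pi * (16/2)^2 = 201.0619 mm^2
Stress = 10.9*1000 / 201.0619
= 54.212 MPa

54.212


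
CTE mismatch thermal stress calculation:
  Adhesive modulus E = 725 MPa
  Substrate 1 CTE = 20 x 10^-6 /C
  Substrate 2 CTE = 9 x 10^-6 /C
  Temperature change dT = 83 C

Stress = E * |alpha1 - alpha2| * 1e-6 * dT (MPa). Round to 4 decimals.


delta_alpha = |20 - 9| = 11 x 10^-6/C
Stress = 725 * 11e-6 * 83
= 0.6619 MPa

0.6619


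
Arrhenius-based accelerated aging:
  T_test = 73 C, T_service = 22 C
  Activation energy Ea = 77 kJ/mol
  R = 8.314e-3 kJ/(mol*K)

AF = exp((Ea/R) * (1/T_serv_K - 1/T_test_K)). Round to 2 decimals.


T_test_K = 346.15, T_serv_K = 295.15
AF = exp((77/8.314e-3) * (1/295.15 - 1/346.15))
= 101.82

101.82


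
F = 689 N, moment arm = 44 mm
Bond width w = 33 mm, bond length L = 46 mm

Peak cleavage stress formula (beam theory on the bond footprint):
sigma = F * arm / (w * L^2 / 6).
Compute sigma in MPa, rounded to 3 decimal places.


sigma = (689 * 44) / (33 * 2116 / 6)
= 30316 * 6 / 69828
= 181896 / 69828
= 2.605 MPa

2.605


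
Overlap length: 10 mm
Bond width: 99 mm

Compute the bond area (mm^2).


Bond area = 10 * 99 = 990 mm^2

990


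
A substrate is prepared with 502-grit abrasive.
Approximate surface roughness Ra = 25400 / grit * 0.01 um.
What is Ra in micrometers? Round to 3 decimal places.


Ra = 25400 / 502 * 0.01 = 0.506 um

0.506


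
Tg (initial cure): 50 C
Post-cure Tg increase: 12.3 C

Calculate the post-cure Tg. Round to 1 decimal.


Post-cure Tg = 50 + 12.3 = 62.3 C

62.3


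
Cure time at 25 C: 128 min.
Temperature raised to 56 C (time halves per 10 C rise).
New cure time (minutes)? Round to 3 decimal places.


Acceleration factor = 2^(31/10) = 8.5742
New time = 128 / 8.5742 = 14.929 min

14.929


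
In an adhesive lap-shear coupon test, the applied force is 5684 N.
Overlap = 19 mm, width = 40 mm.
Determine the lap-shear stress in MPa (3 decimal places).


stress = F / (overlap * width)
= 5684 / (19 * 40)
= 7.479 MPa

7.479


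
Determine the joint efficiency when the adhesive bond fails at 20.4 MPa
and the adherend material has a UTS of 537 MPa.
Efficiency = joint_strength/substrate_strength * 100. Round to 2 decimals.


Joint efficiency = 20.4 / 537 * 100
= 3.80%

3.80


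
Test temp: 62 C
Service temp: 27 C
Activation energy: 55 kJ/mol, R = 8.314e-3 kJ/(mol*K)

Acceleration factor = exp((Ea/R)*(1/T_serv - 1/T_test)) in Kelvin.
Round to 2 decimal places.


AF = exp((55/0.008314)*(1/300.15 - 1/335.15))
= 9.99

9.99


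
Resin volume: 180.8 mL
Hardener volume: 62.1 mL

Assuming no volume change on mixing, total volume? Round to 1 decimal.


V_total = 180.8 + 62.1 = 242.9 mL

242.9


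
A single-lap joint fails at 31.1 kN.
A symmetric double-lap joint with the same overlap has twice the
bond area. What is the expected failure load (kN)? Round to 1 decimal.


Double-lap load = 2 * 31.1 = 62.2 kN

62.2


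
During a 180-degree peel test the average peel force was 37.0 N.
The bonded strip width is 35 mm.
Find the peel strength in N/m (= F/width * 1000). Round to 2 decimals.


Peel strength = F/width * 1000
= 37.0 / 35 * 1000
= 1057.14 N/m

1057.14


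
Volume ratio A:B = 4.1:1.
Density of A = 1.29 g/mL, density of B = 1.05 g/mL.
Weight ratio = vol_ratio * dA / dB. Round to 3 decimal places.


Wt ratio = 4.1 * 1.29 / 1.05
= 5.037

5.037


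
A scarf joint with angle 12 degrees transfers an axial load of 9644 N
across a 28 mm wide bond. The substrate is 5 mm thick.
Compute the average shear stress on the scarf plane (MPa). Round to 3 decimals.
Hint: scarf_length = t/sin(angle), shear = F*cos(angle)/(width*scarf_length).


scarf_length = 5 / sin(12 deg) = 24.0487 mm
cos(12 deg) = 0.978148
shear stress = 9644 * 0.978148 / (28 * 24.0487)
= 14.009 MPa

14.009


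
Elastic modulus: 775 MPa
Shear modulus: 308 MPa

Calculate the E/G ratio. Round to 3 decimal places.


E / G = 775 / 308 = 2.516

2.516


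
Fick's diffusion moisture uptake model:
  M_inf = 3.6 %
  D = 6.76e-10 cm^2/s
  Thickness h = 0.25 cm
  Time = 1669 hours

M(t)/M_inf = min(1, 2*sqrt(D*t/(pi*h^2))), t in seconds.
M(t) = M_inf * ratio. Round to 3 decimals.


t_sec = 1669 * 3600 = 6008400
ratio = 2*sqrt(6.76e-10*6008400/(pi*0.25^2))
= min(1, 0.287652)
= 0.287652
M(t) = 3.6 * 0.287652 = 1.036 %

1.036


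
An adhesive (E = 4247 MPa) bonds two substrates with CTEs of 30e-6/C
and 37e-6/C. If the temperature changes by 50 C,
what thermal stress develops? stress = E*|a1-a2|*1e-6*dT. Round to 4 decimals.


Stress = 4247 * |30 - 37| * 1e-6 * 50
= 1.4865 MPa

1.4865


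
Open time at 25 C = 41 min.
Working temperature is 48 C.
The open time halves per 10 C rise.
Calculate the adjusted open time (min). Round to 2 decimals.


factor = 2^((48 - 25) / 10) = 4.9246
ot = 41 / 4.9246 = 8.33 min

8.33


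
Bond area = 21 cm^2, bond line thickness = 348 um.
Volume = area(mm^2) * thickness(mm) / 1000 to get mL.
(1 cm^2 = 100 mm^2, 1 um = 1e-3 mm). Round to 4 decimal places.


area_mm2 = 21 * 100 = 2100
blt_mm = 348 * 1e-3 = 0.348
vol_mm3 = 2100 * 0.348 = 730.8
vol_mL = 730.8 / 1000 = 0.7308 mL

0.7308


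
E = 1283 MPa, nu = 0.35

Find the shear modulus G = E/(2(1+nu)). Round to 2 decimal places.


G = 1283 / (2 * 1.35)
= 475.19 MPa

475.19


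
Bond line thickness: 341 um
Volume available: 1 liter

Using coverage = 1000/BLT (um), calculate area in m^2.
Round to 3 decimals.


1 L = 1e6 mm^3, thickness = 341 um = 0.341 mm
Area = 1e6 / 0.341 mm^2 = (1e6 / 0.341) / 1e6 m^2 = 1000 / 341 m^2
= 2.933 m^2

2.933


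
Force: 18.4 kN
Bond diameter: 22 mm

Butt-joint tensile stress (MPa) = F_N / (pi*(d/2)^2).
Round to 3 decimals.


F_N = 18.4 * 1000 = 18400.0 N
A = pi*(11.0)^2 = 380.1327 mm^2
stress = 18400.0 / 380.1327 = 48.404 MPa

48.404


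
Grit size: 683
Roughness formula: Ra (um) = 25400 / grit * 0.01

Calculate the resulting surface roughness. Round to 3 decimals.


Ra = 25400 / 683 * 0.01
= 0.372 um

0.372


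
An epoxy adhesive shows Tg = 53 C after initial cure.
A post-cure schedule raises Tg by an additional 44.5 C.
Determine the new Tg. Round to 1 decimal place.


New Tg = 53 + 44.5
= 97.5 C

97.5


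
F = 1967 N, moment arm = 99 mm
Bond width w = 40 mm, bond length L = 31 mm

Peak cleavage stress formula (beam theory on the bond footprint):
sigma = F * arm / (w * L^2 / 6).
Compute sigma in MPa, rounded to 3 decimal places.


sigma = (1967 * 99) / (40 * 961 / 6)
= 194733 * 6 / 38440
= 1168398 / 38440
= 30.395 MPa

30.395


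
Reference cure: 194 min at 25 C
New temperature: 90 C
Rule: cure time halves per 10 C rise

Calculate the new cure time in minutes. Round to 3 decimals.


factor = 2^((90-25)/10) = 90.5097
t_new = 194 / 90.5097 = 2.143 min

2.143


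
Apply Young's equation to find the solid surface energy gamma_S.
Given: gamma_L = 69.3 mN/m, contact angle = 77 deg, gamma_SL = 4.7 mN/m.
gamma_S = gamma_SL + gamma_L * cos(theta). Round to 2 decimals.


theta_rad = 77 * pi/180 = 1.343904
gamma_S = 4.7 + 69.3 * cos(1.343904)
= 20.29 mN/m

20.29


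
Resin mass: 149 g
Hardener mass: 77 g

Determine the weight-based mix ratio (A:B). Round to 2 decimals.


Ratio = 149 / 77 = 1.94

1.94


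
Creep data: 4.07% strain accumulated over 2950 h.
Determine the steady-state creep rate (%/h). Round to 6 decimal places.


Rate = 4.07 / 2950 = 0.001380 %/h

0.001380


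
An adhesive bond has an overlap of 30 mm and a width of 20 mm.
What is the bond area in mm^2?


Bond area = overlap * width
= 30 * 20
= 600 mm^2

600


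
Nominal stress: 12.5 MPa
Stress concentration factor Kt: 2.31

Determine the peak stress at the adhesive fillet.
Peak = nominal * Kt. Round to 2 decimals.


Peak stress = 12.5 * 2.31
= 28.88 MPa

28.88


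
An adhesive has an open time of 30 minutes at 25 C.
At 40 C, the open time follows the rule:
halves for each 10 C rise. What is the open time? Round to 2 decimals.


Factor = 2^((40-25)/10) = 2.8284
Open time = 30 / 2.8284 = 10.61 min

10.61


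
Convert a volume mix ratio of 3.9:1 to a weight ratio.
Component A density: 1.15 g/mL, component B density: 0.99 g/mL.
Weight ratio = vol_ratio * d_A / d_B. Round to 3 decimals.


= 3.9 * 1.15 / 0.99 = 4.530

4.530


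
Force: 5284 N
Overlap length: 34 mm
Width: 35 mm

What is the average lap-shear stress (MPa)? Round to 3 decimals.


Average shear stress = F / (overlap * width)
= 5284 / (34 * 35)
= 4.440 MPa

4.440


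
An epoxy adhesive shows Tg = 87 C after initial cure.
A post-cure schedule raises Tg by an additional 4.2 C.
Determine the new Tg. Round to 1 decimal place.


New Tg = 87 + 4.2
= 91.2 C

91.2


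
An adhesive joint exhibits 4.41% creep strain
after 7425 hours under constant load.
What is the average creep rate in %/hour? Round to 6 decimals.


Creep rate = strain / time
= 4.41 / 7425
= 0.000594 %/h

0.000594


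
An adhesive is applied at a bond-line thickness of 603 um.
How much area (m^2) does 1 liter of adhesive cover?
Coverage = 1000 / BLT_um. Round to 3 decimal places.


Coverage = 1000 / 603 = 1.658 m^2

1.658


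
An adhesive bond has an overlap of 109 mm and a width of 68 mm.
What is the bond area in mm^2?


Bond area = overlap * width
= 109 * 68
= 7412 mm^2

7412


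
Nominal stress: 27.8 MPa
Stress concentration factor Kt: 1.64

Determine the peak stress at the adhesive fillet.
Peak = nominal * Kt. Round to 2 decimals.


Peak stress = 27.8 * 1.64
= 45.59 MPa

45.59


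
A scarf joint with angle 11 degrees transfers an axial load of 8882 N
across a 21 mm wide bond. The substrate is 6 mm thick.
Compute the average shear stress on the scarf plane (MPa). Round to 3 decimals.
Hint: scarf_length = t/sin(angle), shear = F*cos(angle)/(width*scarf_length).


scarf_length = 6 / sin(11 deg) = 31.4451 mm
cos(11 deg) = 0.981627
shear stress = 8882 * 0.981627 / (21 * 31.4451)
= 13.203 MPa

13.203


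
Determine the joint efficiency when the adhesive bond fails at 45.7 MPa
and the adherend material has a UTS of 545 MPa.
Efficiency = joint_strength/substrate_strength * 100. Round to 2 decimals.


Joint efficiency = 45.7 / 545 * 100
= 8.39%

8.39


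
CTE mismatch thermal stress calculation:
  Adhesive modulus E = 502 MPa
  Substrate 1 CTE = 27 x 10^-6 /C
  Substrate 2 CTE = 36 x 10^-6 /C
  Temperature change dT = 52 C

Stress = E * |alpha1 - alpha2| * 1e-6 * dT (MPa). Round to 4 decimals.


delta_alpha = |27 - 36| = 9 x 10^-6/C
Stress = 502 * 9e-6 * 52
= 0.2349 MPa

0.2349


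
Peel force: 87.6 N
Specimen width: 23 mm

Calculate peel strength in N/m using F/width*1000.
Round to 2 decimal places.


Peel strength = 87.6 / 23 * 1000 = 3808.70 N/m

3808.70


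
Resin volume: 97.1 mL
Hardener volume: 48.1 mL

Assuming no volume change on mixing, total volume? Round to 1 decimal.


V_total = 97.1 + 48.1 = 145.2 mL

145.2


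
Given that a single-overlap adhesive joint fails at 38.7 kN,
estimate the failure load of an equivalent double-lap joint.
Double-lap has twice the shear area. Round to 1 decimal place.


Double-lap factor = 2
Expected load = 38.7 * 2 = 77.4 kN

77.4


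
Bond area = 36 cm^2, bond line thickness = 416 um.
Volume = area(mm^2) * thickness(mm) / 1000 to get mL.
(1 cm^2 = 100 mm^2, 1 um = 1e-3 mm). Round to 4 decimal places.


area_mm2 = 36 * 100 = 3600
blt_mm = 416 * 1e-3 = 0.416
vol_mm3 = 3600 * 0.416 = 1497.6
vol_mL = 1497.6 / 1000 = 1.4976 mL

1.4976


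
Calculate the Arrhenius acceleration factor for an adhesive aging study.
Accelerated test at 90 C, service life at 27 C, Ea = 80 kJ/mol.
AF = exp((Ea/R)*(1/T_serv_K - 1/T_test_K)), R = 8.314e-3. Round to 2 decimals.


T_test = 363.15 K, T_serv = 300.15 K
Ea/R = 80 / 0.008314 = 9622.32
AF = exp(9622.32 * (1/300.15 - 1/363.15))
= 260.23

260.23


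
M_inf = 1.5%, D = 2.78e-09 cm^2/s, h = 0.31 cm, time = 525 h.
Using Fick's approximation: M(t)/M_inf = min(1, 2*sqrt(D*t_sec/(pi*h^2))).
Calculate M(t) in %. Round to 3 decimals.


t = 1890000 s
ratio = min(1, 2*sqrt(2.78e-09*1890000/(pi*0.0961)))
= 0.263844
M(t) = 1.5 * 0.263844 = 0.396%

0.396
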